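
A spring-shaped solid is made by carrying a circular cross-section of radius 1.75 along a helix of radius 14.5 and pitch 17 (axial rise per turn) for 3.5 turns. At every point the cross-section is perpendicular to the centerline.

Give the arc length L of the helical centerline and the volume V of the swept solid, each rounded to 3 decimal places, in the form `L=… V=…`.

2πR = 2π·14.5 = 91.106187
per-turn = √(91.106187² + 17²) = √(8300.3373 + 289) = √8589.3373 = 92.678678
L = 3.5 × 92.678678 = 324.375372
V = π·1.75² × L = 9.621128 × 324.375372 = 3120.856812

L=324.375 V=3120.857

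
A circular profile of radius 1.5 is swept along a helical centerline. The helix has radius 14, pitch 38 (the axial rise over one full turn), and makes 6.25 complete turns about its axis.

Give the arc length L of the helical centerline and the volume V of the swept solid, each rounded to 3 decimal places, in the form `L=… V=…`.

L=598.885 V=4233.266

2πR = 2π·14 = 87.964594
per-turn = √(87.964594² + 38²) = √(7737.7699 + 1444) = √9181.7699 = 95.821552
L = 6.25 × 95.821552 = 598.884701
V = π·1.5² × L = 7.068583 × 598.884701 = 4233.266496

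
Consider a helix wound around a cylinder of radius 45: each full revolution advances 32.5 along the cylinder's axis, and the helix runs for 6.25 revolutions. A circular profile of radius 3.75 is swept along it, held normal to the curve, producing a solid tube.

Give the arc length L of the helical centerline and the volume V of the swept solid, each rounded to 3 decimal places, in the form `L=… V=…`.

L=1778.782 V=78584.168

2πR = 2π·45 = 282.743339
per-turn = √(282.743339² + 32.5²) = √(79943.7956 + 1056.25) = √81000.0456 = 284.605070
L = 6.25 × 284.605070 = 1778.781685
V = π·3.75² × L = 44.178647 × 1778.781685 = 78584.167606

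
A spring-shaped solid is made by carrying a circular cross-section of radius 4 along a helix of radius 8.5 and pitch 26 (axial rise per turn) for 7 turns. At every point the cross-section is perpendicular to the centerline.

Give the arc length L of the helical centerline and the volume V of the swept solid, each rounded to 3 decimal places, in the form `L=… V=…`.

L=415.797 V=20900.256

2πR = 2π·8.5 = 53.407075
per-turn = √(53.407075² + 26²) = √(2852.3157 + 676) = √3528.3157 = 59.399627
L = 7 × 59.399627 = 415.797388
V = π·4² × L = 50.265482 × 415.797388 = 20900.256316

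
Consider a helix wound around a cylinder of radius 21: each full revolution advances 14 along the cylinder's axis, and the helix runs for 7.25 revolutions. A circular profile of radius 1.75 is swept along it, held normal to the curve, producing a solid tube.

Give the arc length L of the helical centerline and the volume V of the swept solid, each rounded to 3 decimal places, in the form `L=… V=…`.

2πR = 2π·21 = 131.946891
per-turn = √(131.946891² + 14²) = √(17409.9822 + 196) = √17605.9822 = 132.687536
L = 7.25 × 132.687536 = 961.984635
V = π·1.75² × L = 9.621128 × 961.984635 = 9255.376825

L=961.985 V=9255.377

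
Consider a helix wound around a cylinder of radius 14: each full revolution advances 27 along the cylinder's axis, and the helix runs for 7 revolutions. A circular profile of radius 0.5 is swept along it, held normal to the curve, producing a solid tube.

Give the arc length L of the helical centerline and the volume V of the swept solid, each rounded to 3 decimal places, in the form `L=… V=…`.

L=644.105 V=505.879

2πR = 2π·14 = 87.964594
per-turn = √(87.964594² + 27²) = √(7737.7699 + 729) = √8466.7699 = 92.015052
L = 7 × 92.015052 = 644.105366
V = π·0.5² × L = 0.785398 × 644.105366 = 505.879172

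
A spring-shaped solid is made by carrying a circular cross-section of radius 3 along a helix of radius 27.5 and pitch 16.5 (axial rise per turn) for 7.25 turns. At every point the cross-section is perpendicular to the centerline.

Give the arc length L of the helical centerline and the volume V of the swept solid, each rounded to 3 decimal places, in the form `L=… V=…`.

L=1258.409 V=35580.670

2πR = 2π·27.5 = 172.787596
per-turn = √(172.787596² + 16.5²) = √(29855.5533 + 272.25) = √30127.8033 = 173.573625
L = 7.25 × 173.573625 = 1258.408782
V = π·3² × L = 28.274334 × 1258.408782 = 35580.670052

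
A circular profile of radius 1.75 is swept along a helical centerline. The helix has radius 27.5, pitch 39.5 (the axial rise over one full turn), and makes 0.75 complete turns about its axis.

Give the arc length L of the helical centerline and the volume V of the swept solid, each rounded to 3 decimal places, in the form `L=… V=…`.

2πR = 2π·27.5 = 172.787596
per-turn = √(172.787596² + 39.5²) = √(29855.5533 + 1560.25) = √31415.8033 = 177.245037
L = 0.75 × 177.245037 = 132.933778
V = π·1.75² × L = 9.621128 × 132.933778 = 1278.972829

L=132.934 V=1278.973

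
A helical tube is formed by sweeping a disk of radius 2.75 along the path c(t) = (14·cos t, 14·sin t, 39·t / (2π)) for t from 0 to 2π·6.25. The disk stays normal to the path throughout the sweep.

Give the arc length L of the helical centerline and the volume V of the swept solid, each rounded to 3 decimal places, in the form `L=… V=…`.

2πR = 2π·14 = 87.964594
per-turn = √(87.964594² + 39²) = √(7737.7699 + 1521) = √9258.7699 = 96.222502
L = 6.25 × 96.222502 = 601.390636
V = π·2.75² × L = 23.758294 × 601.390636 = 14288.015809

L=601.391 V=14288.016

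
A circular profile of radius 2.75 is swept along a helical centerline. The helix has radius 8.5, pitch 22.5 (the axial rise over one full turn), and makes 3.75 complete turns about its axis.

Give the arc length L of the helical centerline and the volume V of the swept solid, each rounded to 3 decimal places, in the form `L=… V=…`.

2πR = 2π·8.5 = 53.407075
per-turn = √(53.407075² + 22.5²) = √(2852.3157 + 506.25) = √3358.5657 = 57.953133
L = 3.75 × 57.953133 = 217.324250
V = π·2.75² × L = 23.758294 × 217.324250 = 5163.253528

L=217.324 V=5163.254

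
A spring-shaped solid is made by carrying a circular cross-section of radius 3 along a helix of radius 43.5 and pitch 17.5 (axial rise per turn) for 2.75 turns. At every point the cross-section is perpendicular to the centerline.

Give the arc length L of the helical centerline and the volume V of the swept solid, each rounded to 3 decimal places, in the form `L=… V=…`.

2πR = 2π·43.5 = 273.318561
per-turn = √(273.318561² + 17.5²) = √(74703.0357 + 306.25) = √75009.2857 = 273.878232
L = 2.75 × 273.878232 = 753.165137
V = π·3² × L = 28.274334 × 753.165137 = 21295.242545

L=753.165 V=21295.243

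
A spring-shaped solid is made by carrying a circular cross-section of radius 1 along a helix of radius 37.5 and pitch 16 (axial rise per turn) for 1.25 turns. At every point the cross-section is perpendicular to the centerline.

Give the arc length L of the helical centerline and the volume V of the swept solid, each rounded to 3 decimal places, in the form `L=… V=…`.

L=295.203 V=927.406

2πR = 2π·37.5 = 235.619449
per-turn = √(235.619449² + 16²) = √(55516.5248 + 256) = √55772.5248 = 236.162073
L = 1.25 × 236.162073 = 295.202591
V = π·1² × L = 3.141593 × 295.202591 = 927.406292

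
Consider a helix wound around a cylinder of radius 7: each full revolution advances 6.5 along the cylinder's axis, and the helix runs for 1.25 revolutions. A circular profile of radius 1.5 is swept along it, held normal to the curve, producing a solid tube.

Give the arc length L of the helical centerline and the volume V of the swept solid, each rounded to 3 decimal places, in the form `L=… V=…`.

L=55.575 V=392.837

2πR = 2π·7 = 43.982297
per-turn = √(43.982297² + 6.5²) = √(1934.4425 + 42.25) = √1976.6925 = 44.460010
L = 1.25 × 44.460010 = 55.575012
V = π·1.5² × L = 7.068583 × 55.575012 = 392.836612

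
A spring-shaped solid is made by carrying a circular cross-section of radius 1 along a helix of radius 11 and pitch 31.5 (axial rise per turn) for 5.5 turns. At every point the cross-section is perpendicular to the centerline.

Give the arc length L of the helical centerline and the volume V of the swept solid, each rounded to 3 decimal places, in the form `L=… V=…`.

2πR = 2π·11 = 69.115038
per-turn = √(69.115038² + 31.5²) = √(4776.8885 + 992.25) = √5769.1385 = 75.954845
L = 5.5 × 75.954845 = 417.751649
V = π·1² × L = 3.141593 × 417.751649 = 1312.405513

L=417.752 V=1312.406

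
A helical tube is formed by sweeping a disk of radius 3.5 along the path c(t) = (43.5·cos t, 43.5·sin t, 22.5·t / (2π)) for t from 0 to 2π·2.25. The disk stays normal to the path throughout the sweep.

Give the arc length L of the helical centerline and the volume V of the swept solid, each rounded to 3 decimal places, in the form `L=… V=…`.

2πR = 2π·43.5 = 273.318561
per-turn = √(273.318561² + 22.5²) = √(74703.0357 + 506.25) = √75209.2857 = 274.243114
L = 2.25 × 274.243114 = 617.047007
V = π·3.5² × L = 38.484510 × 617.047007 = 23746.751717

L=617.047 V=23746.752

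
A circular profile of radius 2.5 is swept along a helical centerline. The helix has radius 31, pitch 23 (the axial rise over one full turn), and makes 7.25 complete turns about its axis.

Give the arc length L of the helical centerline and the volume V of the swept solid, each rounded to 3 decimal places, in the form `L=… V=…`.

2πR = 2π·31 = 194.778745
per-turn = √(194.778745² + 23²) = √(37938.7593 + 529) = √38467.7593 = 196.131995
L = 7.25 × 196.131995 = 1421.956961
V = π·2.5² × L = 19.634954 × 1421.956961 = 27920.059641

L=1421.957 V=27920.060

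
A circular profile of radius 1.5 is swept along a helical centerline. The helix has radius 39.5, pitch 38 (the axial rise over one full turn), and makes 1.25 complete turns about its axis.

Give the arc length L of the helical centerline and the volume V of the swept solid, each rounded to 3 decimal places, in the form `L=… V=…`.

2πR = 2π·39.5 = 248.185820
per-turn = √(248.185820² + 38²) = √(61596.2011 + 1444) = √63040.2011 = 251.078078
L = 1.25 × 251.078078 = 313.847597
V = π·1.5² × L = 7.068583 × 313.847597 = 2218.457937

L=313.848 V=2218.458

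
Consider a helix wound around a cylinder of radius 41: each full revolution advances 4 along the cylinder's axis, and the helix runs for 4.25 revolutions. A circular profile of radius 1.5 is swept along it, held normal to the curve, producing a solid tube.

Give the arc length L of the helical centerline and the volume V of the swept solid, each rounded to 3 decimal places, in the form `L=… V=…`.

L=1094.977 V=7739.936

2πR = 2π·41 = 257.610598
per-turn = √(257.610598² + 4²) = √(66363.2200 + 16) = √66379.2200 = 257.641650
L = 4.25 × 257.641650 = 1094.977014
V = π·1.5² × L = 7.068583 × 1094.977014 = 7739.936422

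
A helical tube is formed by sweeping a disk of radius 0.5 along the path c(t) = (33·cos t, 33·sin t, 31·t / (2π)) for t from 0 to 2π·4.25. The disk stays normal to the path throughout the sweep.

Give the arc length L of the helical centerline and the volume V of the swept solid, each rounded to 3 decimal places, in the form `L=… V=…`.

2πR = 2π·33 = 207.345115
per-turn = √(207.345115² + 31²) = √(42991.9968 + 961) = √43952.9968 = 209.649700
L = 4.25 × 209.649700 = 891.011226
V = π·0.5² × L = 0.785398 × 891.011226 = 699.798580

L=891.011 V=699.799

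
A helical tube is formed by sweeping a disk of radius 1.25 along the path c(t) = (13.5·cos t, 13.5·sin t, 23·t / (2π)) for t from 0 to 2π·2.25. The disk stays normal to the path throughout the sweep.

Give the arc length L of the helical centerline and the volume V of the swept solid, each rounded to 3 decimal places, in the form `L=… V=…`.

L=197.743 V=970.671

2πR = 2π·13.5 = 84.823002
per-turn = √(84.823002² + 23²) = √(7194.9416 + 529) = √7723.9416 = 87.885958
L = 2.25 × 87.885958 = 197.743405
V = π·1.25² × L = 4.908739 × 197.743405 = 970.670672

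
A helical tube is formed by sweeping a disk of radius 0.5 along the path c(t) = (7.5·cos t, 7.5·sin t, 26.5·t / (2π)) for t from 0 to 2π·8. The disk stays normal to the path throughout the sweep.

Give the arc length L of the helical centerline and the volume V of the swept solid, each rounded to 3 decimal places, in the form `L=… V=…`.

L=432.512 V=339.694

2πR = 2π·7.5 = 47.123890
per-turn = √(47.123890² + 26.5²) = √(2220.6610 + 702.25) = √2922.9110 = 54.063953
L = 8 × 54.063953 = 432.511622
V = π·0.5² × L = 0.785398 × 432.511622 = 339.693834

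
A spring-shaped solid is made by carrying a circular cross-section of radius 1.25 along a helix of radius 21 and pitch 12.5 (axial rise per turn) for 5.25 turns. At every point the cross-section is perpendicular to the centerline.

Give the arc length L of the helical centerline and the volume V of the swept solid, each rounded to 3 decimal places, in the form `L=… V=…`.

2πR = 2π·21 = 131.946891
per-turn = √(131.946891² + 12.5²) = √(17409.9822 + 156.25) = √17566.2322 = 132.537663
L = 5.25 × 132.537663 = 695.822732
V = π·1.25² × L = 4.908739 × 695.822732 = 3415.611847

L=695.823 V=3415.612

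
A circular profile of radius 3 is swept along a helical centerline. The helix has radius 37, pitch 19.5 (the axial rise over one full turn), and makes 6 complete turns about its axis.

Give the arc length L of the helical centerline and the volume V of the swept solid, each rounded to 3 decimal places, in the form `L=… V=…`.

L=1399.765 V=39577.436

2πR = 2π·37 = 232.477856
per-turn = √(232.477856² + 19.5²) = √(54045.9537 + 380.25) = √54426.2037 = 233.294243
L = 6 × 233.294243 = 1399.765457
V = π·3² × L = 28.274334 × 1399.765457 = 39577.435874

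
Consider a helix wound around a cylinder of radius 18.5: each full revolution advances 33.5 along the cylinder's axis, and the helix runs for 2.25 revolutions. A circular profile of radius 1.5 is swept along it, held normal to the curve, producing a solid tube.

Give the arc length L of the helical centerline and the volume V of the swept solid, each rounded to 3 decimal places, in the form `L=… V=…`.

2πR = 2π·18.5 = 116.238928
per-turn = √(116.238928² + 33.5²) = √(13511.4884 + 1122.25) = √14633.7384 = 120.969990
L = 2.25 × 120.969990 = 272.182477
V = π·1.5² × L = 7.068583 × 272.182477 = 1923.944558

L=272.182 V=1923.945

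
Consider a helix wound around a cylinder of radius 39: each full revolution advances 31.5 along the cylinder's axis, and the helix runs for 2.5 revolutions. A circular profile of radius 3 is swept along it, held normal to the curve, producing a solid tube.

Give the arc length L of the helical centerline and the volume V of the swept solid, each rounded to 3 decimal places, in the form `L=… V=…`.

L=617.651 V=17463.682

2πR = 2π·39 = 245.044227
per-turn = √(245.044227² + 31.5²) = √(60046.6732 + 992.25) = √61038.9232 = 247.060566
L = 2.5 × 247.060566 = 617.651415
V = π·3² × L = 28.274334 × 617.651415 = 17463.682317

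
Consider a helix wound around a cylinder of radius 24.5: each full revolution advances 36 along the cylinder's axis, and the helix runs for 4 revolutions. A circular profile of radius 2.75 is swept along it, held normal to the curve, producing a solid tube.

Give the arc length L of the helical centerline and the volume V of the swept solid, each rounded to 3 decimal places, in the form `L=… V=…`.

L=632.366 V=15023.937

2πR = 2π·24.5 = 153.938040
per-turn = √(153.938040² + 36²) = √(23696.9202 + 1296) = √24992.9202 = 158.091493
L = 4 × 158.091493 = 632.365972
V = π·2.75² × L = 23.758294 × 632.365972 = 15023.936961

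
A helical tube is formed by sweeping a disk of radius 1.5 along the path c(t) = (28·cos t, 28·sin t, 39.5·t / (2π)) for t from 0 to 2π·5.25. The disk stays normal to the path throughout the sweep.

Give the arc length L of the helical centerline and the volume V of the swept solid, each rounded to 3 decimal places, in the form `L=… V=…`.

2πR = 2π·28 = 175.929189
per-turn = √(175.929189² + 39.5²) = √(30951.0794 + 1560.25) = √32511.3294 = 180.308983
L = 5.25 × 180.308983 = 946.622161
V = π·1.5² × L = 7.068583 × 946.622161 = 6691.277764

L=946.622 V=6691.278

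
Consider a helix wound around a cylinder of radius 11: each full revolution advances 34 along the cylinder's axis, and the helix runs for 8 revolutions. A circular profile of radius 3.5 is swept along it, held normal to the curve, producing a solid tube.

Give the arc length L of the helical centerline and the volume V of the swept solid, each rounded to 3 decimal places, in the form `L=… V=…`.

L=616.202 V=23714.231

2πR = 2π·11 = 69.115038
per-turn = √(69.115038² + 34²) = √(4776.8885 + 1156) = √5932.8885 = 77.025246
L = 8 × 77.025246 = 616.201968
V = π·3.5² × L = 38.484510 × 616.201968 = 23714.230821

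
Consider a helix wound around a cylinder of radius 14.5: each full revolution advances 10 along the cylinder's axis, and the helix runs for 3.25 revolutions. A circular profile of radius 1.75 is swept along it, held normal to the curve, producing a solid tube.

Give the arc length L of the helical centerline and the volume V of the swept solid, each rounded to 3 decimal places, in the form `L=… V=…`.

2πR = 2π·14.5 = 91.106187
per-turn = √(91.106187² + 10²) = √(8300.3373 + 100) = √8400.3373 = 91.653354
L = 3.25 × 91.653354 = 297.873401
V = π·1.75² × L = 9.621128 × 297.873401 = 2865.877966

L=297.873 V=2865.878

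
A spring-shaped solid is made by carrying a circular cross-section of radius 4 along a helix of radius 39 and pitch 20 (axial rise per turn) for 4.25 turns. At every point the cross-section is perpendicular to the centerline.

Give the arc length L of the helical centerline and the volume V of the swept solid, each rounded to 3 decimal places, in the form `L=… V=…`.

L=1044.901 V=52522.451

2πR = 2π·39 = 245.044227
per-turn = √(245.044227² + 20²) = √(60046.6732 + 400) = √60446.6732 = 245.859051
L = 4.25 × 245.859051 = 1044.900969
V = π·4² × L = 50.265482 × 1044.900969 = 52522.451308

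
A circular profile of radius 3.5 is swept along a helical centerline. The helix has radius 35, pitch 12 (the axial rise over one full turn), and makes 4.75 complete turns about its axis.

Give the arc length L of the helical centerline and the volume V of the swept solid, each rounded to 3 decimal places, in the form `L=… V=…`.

L=1046.134 V=40259.938

2πR = 2π·35 = 219.911486
per-turn = √(219.911486² + 12²) = √(48361.0616 + 144) = √48505.0616 = 220.238647
L = 4.75 × 220.238647 = 1046.133573
V = π·3.5² × L = 38.484510 × 1046.133573 = 40259.937940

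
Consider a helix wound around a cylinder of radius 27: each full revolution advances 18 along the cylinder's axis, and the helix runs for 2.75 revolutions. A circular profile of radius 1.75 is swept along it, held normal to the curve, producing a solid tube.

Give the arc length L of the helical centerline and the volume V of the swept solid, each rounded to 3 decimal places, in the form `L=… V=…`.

2πR = 2π·27 = 169.646003
per-turn = √(169.646003² + 18²) = √(28779.7664 + 324) = √29103.7664 = 170.598260
L = 2.75 × 170.598260 = 469.145216
V = π·1.75² × L = 9.621128 × 469.145216 = 4513.705939

L=469.145 V=4513.706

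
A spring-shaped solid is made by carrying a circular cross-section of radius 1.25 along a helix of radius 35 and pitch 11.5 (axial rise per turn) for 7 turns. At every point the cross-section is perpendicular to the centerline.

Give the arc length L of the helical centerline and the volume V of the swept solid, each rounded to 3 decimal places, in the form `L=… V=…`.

2πR = 2π·35 = 219.911486
per-turn = √(219.911486² + 11.5²) = √(48361.0616 + 132.25) = √48493.3116 = 220.211970
L = 7 × 220.211970 = 1541.483787
V = π·1.25² × L = 4.908739 × 1541.483787 = 7566.740847

L=1541.484 V=7566.741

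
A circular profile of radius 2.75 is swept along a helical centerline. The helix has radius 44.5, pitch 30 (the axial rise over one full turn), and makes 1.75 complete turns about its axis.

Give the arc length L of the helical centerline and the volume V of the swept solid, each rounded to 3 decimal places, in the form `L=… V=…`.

2πR = 2π·44.5 = 279.601746
per-turn = √(279.601746² + 30²) = √(78177.1365 + 900) = √79077.1365 = 281.206573
L = 1.75 × 281.206573 = 492.111502
V = π·2.75² × L = 23.758294 × 492.111502 = 11691.729963

L=492.112 V=11691.730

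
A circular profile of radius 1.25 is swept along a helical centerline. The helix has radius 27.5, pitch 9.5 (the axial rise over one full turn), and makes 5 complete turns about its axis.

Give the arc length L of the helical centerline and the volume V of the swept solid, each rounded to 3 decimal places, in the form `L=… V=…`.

L=865.243 V=4247.251

2πR = 2π·27.5 = 172.787596
per-turn = √(172.787596² + 9.5²) = √(29855.5533 + 90.25) = √29945.8033 = 173.048558
L = 5 × 173.048558 = 865.242788
V = π·1.25² × L = 4.908739 × 865.242788 = 4247.250606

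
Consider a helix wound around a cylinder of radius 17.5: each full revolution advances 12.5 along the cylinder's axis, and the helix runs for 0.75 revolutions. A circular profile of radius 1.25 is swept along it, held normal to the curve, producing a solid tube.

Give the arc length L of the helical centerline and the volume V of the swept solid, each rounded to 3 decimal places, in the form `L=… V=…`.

2πR = 2π·17.5 = 109.955743
per-turn = √(109.955743² + 12.5²) = √(12090.2654 + 156.25) = √12246.5154 = 110.663975
L = 0.75 × 110.663975 = 82.997981
V = π·1.25² × L = 4.908739 × 82.997981 = 407.415388

L=82.998 V=407.415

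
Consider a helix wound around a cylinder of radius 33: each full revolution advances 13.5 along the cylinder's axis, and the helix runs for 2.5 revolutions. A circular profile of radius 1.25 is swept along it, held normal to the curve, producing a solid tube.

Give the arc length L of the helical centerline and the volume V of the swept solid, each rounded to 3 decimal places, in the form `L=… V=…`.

2πR = 2π·33 = 207.345115
per-turn = √(207.345115² + 13.5²) = √(42991.9968 + 182.25) = √43174.2468 = 207.784135
L = 2.5 × 207.784135 = 519.460338
V = π·1.25² × L = 4.908739 × 519.460338 = 2549.894969

L=519.460 V=2549.895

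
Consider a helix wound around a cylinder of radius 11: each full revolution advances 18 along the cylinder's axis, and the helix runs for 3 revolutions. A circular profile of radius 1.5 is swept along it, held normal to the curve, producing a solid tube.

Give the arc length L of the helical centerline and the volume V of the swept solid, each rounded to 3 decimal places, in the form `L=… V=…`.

L=214.262 V=1514.525

2πR = 2π·11 = 69.115038
per-turn = √(69.115038² + 18²) = √(4776.8885 + 324) = √5100.8885 = 71.420505
L = 3 × 71.420505 = 214.261515
V = π·1.5² × L = 7.068583 × 214.261515 = 1514.525403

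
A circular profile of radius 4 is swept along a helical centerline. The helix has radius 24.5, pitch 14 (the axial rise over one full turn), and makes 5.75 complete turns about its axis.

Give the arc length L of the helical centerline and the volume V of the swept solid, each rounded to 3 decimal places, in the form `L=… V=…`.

L=888.797 V=44675.798

2πR = 2π·24.5 = 153.938040
per-turn = √(153.938040² + 14²) = √(23696.9202 + 196) = √23892.9202 = 154.573349
L = 5.75 × 154.573349 = 888.796756
V = π·4² × L = 50.265482 × 888.796756 = 44675.797734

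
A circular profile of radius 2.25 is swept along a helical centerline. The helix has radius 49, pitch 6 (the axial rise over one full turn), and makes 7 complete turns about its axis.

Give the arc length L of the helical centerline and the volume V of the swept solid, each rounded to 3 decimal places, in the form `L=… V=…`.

2πR = 2π·49 = 307.876080
per-turn = √(307.876080² + 6²) = √(94787.6807 + 36) = √94823.6807 = 307.934540
L = 7 × 307.934540 = 2155.541777
V = π·2.25² × L = 15.904313 × 2155.541777 = 34282.410695

L=2155.542 V=34282.411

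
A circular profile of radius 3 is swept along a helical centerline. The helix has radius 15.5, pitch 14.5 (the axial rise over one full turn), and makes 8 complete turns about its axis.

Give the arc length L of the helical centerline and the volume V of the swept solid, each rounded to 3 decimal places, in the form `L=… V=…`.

L=787.703 V=22271.780

2πR = 2π·15.5 = 97.389372
per-turn = √(97.389372² + 14.5²) = √(9484.6898 + 210.25) = √9694.9398 = 98.462886
L = 8 × 98.462886 = 787.703084
V = π·3² × L = 28.274334 × 787.703084 = 22271.780007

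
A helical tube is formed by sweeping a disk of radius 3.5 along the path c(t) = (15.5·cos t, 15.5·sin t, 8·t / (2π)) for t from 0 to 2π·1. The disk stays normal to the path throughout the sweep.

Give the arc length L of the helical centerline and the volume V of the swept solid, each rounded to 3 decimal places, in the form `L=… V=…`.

2πR = 2π·15.5 = 97.389372
per-turn = √(97.389372² + 8²) = √(9484.6898 + 64) = √9548.6898 = 97.717398
L = 1 × 97.717398 = 97.717398
V = π·3.5² × L = 38.484510 × 97.717398 = 3760.606173

L=97.717 V=3760.606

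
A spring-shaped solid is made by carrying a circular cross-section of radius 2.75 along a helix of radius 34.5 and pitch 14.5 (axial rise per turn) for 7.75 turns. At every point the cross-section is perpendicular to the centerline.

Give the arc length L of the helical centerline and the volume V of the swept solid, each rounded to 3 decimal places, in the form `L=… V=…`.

2πR = 2π·34.5 = 216.769893
per-turn = √(216.769893² + 14.5²) = √(46989.1866 + 210.25) = √47199.4366 = 217.254313
L = 7.75 × 217.254313 = 1683.720926
V = π·2.75² × L = 23.758294 × 1683.720926 = 40002.337529

L=1683.721 V=40002.338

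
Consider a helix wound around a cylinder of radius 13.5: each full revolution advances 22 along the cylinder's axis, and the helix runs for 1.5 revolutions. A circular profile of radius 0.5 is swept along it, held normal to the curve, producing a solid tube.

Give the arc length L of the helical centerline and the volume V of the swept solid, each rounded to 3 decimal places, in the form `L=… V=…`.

L=131.444 V=103.236

2πR = 2π·13.5 = 84.823002
per-turn = √(84.823002² + 22²) = √(7194.9416 + 484) = √7678.9416 = 87.629570
L = 1.5 × 87.629570 = 131.444356
V = π·0.5² × L = 0.785398 × 131.444356 = 103.236155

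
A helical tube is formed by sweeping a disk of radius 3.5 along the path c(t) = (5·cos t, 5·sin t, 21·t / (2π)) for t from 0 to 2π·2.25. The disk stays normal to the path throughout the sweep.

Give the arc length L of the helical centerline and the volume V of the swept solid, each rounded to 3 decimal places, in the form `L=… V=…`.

L=85.024 V=3272.100

2πR = 2π·5 = 31.415927
per-turn = √(31.415927² + 21²) = √(986.9604 + 441) = √1427.9604 = 37.788364
L = 2.25 × 37.788364 = 85.023819
V = π·3.5² × L = 38.484510 × 85.023819 = 3272.099997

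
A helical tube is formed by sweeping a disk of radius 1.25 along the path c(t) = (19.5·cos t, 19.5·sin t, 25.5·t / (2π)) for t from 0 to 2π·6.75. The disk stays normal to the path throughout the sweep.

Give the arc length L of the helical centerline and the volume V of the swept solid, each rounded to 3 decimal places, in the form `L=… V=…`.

2πR = 2π·19.5 = 122.522113
per-turn = √(122.522113² + 25.5²) = √(15011.6683 + 650.25) = √15661.9183 = 125.147586
L = 6.75 × 125.147586 = 844.746206
V = π·1.25² × L = 4.908739 × 844.746206 = 4146.638241

L=844.746 V=4146.638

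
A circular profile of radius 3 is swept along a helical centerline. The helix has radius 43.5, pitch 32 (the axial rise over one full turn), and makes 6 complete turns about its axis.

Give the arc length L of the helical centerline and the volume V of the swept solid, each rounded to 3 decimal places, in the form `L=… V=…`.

2πR = 2π·43.5 = 273.318561
per-turn = √(273.318561² + 32²) = √(74703.0357 + 1024) = √75727.0357 = 275.185457
L = 6 × 275.185457 = 1651.112742
V = π·3² × L = 28.274334 × 1651.112742 = 46684.112935

L=1651.113 V=46684.113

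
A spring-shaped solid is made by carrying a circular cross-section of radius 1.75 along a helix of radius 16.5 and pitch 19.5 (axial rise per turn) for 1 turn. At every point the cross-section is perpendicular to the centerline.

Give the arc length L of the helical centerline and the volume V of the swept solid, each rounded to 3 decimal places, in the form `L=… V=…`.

2πR = 2π·16.5 = 103.672558
per-turn = √(103.672558² + 19.5²) = √(10747.9992 + 380.25) = √11128.2492 = 105.490517
L = 1 × 105.490517 = 105.490517
V = π·1.75² × L = 9.621128 × 105.490517 = 1014.937715

L=105.491 V=1014.938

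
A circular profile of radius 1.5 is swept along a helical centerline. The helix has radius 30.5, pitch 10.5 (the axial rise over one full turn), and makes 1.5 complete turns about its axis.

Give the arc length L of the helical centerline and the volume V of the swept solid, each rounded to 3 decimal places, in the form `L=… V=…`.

L=287.887 V=2034.952

2πR = 2π·30.5 = 191.637152
per-turn = √(191.637152² + 10.5²) = √(36724.7980 + 110.25) = √36835.0480 = 191.924589
L = 1.5 × 191.924589 = 287.886884
V = π·1.5² × L = 7.068583 × 287.886884 = 2034.952469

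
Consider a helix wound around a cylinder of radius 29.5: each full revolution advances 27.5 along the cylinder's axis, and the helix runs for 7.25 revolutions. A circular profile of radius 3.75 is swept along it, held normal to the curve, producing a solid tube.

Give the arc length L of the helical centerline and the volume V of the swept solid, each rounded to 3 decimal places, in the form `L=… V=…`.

L=1358.526 V=60017.834

2πR = 2π·29.5 = 185.353967
per-turn = √(185.353967² + 27.5²) = √(34356.0929 + 756.25) = √35112.3429 = 187.382878
L = 7.25 × 187.382878 = 1358.525865
V = π·3.75² × L = 44.178647 × 1358.525865 = 60017.834192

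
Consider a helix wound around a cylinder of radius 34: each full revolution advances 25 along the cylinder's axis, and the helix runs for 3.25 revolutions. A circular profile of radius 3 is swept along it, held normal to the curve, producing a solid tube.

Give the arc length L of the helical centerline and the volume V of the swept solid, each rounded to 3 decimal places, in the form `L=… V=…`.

2πR = 2π·34 = 213.628300
per-turn = √(213.628300² + 25²) = √(45637.0508 + 625) = √46262.0508 = 215.086147
L = 3.25 × 215.086147 = 699.029979
V = π·3² × L = 28.274334 × 699.029979 = 19764.607010

L=699.030 V=19764.607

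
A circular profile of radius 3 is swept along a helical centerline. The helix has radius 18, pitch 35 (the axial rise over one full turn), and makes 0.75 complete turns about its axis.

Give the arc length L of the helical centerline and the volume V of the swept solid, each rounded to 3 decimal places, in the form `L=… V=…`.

2πR = 2π·18 = 113.097336
per-turn = √(113.097336² + 35²) = √(12791.0073 + 1225) = √14016.0073 = 118.389220
L = 0.75 × 118.389220 = 88.791915
V = π·3² × L = 28.274334 × 88.791915 = 2510.532241

L=88.792 V=2510.532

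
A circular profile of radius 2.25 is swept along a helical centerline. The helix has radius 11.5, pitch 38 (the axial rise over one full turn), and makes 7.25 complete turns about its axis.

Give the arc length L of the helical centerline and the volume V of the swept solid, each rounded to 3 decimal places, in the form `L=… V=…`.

L=591.887 V=9413.555

2πR = 2π·11.5 = 72.256631
per-turn = √(72.256631² + 38²) = √(5221.0207 + 1444) = √6665.0207 = 81.639578
L = 7.25 × 81.639578 = 591.886942
V = π·2.25² × L = 15.904313 × 591.886942 = 9413.555072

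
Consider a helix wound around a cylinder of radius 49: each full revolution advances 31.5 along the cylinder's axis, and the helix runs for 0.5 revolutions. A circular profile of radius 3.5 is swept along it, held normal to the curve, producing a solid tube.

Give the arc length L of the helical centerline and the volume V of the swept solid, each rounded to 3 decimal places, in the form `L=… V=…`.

2πR = 2π·49 = 307.876080
per-turn = √(307.876080² + 31.5²) = √(94787.6807 + 992.25) = √95779.9307 = 309.483329
L = 0.5 × 309.483329 = 154.741664
V = π·3.5² × L = 38.484510 × 154.741664 = 5955.157128

L=154.742 V=5955.157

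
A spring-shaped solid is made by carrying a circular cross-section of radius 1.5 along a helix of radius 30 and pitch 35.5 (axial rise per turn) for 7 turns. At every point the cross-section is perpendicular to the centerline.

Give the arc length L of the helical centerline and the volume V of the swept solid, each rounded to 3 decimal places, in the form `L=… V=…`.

2πR = 2π·30 = 188.495559
per-turn = √(188.495559² + 35.5²) = √(35530.5758 + 1260.25) = √36790.8258 = 191.809348
L = 7 × 191.809348 = 1342.665434
V = π·1.5² × L = 7.068583 × 1342.665434 = 9490.742690

L=1342.665 V=9490.743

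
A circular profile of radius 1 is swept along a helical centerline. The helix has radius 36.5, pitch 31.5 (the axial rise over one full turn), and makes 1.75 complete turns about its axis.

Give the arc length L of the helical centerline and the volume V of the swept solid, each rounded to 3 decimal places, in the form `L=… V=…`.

2πR = 2π·36.5 = 229.336264
per-turn = √(229.336264² + 31.5²) = √(52595.1219 + 992.25) = √53587.3719 = 231.489464
L = 1.75 × 231.489464 = 405.106562
V = π·1² × L = 3.141593 × 405.106562 = 1272.679798

L=405.107 V=1272.680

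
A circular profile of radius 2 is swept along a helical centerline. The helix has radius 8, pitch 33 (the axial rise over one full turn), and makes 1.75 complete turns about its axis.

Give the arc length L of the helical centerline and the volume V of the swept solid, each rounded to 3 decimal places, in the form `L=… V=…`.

2πR = 2π·8 = 50.265482
per-turn = √(50.265482² + 33²) = √(2526.6187 + 1089) = √3615.6187 = 60.130015
L = 1.75 × 60.130015 = 105.227527
V = π·2² × L = 12.566371 × 105.227527 = 1322.328098

L=105.228 V=1322.328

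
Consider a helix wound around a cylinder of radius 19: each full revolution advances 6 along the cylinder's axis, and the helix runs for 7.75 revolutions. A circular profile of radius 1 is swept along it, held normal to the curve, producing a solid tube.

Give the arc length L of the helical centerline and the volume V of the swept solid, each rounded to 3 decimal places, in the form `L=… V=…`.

2πR = 2π·19 = 119.380521
per-turn = √(119.380521² + 6²) = √(14251.7088 + 36) = √14287.7088 = 119.531204
L = 7.75 × 119.531204 = 926.366832
V = π·1² × L = 3.141593 × 926.366832 = 2910.267233

L=926.367 V=2910.267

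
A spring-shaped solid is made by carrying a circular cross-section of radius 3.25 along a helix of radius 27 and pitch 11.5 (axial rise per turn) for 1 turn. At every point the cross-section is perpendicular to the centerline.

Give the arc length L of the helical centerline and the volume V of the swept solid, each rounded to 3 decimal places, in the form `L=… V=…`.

L=170.035 V=5642.295

2πR = 2π·27 = 169.646003
per-turn = √(169.646003² + 11.5²) = √(28779.7664 + 132.25) = √28912.0164 = 170.035339
L = 1 × 170.035339 = 170.035339
V = π·3.25² × L = 33.183072 × 170.035339 = 5642.294958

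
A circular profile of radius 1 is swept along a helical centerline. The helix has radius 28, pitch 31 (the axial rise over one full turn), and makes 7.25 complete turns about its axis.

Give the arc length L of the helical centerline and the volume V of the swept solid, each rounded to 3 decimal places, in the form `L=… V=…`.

L=1295.137 V=4068.791

2πR = 2π·28 = 175.929189
per-turn = √(175.929189² + 31²) = √(30951.0794 + 961) = √31912.0794 = 178.639524
L = 7.25 × 178.639524 = 1295.136546
V = π·1² × L = 3.141593 × 1295.136546 = 4068.791459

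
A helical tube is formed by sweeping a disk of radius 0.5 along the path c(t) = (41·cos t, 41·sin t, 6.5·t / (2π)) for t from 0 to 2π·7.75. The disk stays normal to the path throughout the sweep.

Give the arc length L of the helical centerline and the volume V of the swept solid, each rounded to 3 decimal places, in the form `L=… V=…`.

L=1997.118 V=1568.532

2πR = 2π·41 = 257.610598
per-turn = √(257.610598² + 6.5²) = √(66363.2200 + 42.25) = √66405.4700 = 257.692588
L = 7.75 × 257.692588 = 1997.117558
V = π·0.5² × L = 0.785398 × 1997.117558 = 1568.532462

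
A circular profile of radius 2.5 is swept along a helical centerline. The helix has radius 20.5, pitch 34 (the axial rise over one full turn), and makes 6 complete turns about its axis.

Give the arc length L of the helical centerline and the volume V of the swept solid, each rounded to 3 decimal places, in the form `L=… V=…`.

2πR = 2π·20.5 = 128.805299
per-turn = √(128.805299² + 34²) = √(16590.8050 + 1156) = √17746.8050 = 133.217135
L = 6 × 133.217135 = 799.302809
V = π·2.5² × L = 19.634954 × 799.302809 = 15694.273948

L=799.303 V=15694.274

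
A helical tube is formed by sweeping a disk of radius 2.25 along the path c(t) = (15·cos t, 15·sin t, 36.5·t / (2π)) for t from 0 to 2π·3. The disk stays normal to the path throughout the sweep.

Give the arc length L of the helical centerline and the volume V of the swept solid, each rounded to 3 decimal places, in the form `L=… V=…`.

2πR = 2π·15 = 94.247780
per-turn = √(94.247780² + 36.5²) = √(8882.6440 + 1332.25) = √10214.8940 = 101.068759
L = 3 × 101.068759 = 303.206276
V = π·2.25² × L = 15.904313 × 303.206276 = 4822.287455

L=303.206 V=4822.287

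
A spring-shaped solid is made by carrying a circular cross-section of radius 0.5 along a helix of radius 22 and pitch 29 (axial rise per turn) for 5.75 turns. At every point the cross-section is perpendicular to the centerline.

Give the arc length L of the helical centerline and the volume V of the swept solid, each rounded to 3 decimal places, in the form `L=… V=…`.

2πR = 2π·22 = 138.230077
per-turn = √(138.230077² + 29²) = √(19107.5541 + 841) = √19948.5541 = 141.239350
L = 5.75 × 141.239350 = 812.126265
V = π·0.5² × L = 0.785398 × 812.126265 = 637.842477

L=812.126 V=637.842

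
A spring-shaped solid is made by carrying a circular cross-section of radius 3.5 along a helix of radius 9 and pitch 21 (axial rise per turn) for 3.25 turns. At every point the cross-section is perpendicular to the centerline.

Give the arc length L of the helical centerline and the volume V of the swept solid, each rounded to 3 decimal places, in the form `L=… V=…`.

2πR = 2π·9 = 56.548668
per-turn = √(56.548668² + 21²) = √(3197.7518 + 441) = √3638.7518 = 60.322067
L = 3.25 × 60.322067 = 196.046719
V = π·3.5² × L = 38.484510 × 196.046719 = 7544.761932

L=196.047 V=7544.762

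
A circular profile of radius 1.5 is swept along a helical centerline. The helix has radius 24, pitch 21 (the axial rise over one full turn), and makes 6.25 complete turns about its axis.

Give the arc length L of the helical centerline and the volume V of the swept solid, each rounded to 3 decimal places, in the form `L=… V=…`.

L=951.573 V=6726.272

2πR = 2π·24 = 150.796447
per-turn = √(150.796447² + 21²) = √(22739.5685 + 441) = √23180.5685 = 152.251662
L = 6.25 × 152.251662 = 951.572887
V = π·1.5² × L = 7.068583 × 951.572887 = 6726.272378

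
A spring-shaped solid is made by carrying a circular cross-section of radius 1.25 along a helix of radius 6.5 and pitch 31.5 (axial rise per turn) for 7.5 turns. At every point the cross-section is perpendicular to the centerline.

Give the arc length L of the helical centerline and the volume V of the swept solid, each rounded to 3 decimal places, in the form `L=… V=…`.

L=386.829 V=1898.844

2πR = 2π·6.5 = 40.840704
per-turn = √(40.840704² + 31.5²) = √(1667.9631 + 992.25) = √2660.2131 = 51.577254
L = 7.5 × 51.577254 = 386.829406
V = π·1.25² × L = 4.908739 × 386.829406 = 1898.844406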